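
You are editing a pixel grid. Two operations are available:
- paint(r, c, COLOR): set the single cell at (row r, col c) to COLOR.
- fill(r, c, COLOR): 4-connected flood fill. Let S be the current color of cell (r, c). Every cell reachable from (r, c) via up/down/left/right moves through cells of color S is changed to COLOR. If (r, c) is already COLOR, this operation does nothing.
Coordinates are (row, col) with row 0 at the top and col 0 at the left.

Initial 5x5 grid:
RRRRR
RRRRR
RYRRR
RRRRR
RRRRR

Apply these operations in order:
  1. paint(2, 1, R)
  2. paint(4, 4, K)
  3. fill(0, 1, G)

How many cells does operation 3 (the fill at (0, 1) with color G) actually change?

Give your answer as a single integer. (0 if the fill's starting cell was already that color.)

After op 1 paint(2,1,R):
RRRRR
RRRRR
RRRRR
RRRRR
RRRRR
After op 2 paint(4,4,K):
RRRRR
RRRRR
RRRRR
RRRRR
RRRRK
After op 3 fill(0,1,G) [24 cells changed]:
GGGGG
GGGGG
GGGGG
GGGGG
GGGGK

Answer: 24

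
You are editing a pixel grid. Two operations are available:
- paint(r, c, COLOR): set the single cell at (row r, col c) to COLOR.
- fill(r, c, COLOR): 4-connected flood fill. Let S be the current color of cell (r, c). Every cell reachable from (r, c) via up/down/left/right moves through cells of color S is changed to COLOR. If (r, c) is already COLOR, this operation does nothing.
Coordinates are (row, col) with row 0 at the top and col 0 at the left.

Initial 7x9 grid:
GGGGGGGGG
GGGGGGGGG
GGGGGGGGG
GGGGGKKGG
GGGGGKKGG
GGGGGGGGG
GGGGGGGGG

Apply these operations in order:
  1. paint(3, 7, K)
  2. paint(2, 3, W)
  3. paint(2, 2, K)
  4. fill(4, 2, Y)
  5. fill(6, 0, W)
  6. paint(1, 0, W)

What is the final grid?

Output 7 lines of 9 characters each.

Answer: WWWWWWWWW
WWWWWWWWW
WWKWWWWWW
WWWWWKKKW
WWWWWKKWW
WWWWWWWWW
WWWWWWWWW

Derivation:
After op 1 paint(3,7,K):
GGGGGGGGG
GGGGGGGGG
GGGGGGGGG
GGGGGKKKG
GGGGGKKGG
GGGGGGGGG
GGGGGGGGG
After op 2 paint(2,3,W):
GGGGGGGGG
GGGGGGGGG
GGGWGGGGG
GGGGGKKKG
GGGGGKKGG
GGGGGGGGG
GGGGGGGGG
After op 3 paint(2,2,K):
GGGGGGGGG
GGGGGGGGG
GGKWGGGGG
GGGGGKKKG
GGGGGKKGG
GGGGGGGGG
GGGGGGGGG
After op 4 fill(4,2,Y) [56 cells changed]:
YYYYYYYYY
YYYYYYYYY
YYKWYYYYY
YYYYYKKKY
YYYYYKKYY
YYYYYYYYY
YYYYYYYYY
After op 5 fill(6,0,W) [56 cells changed]:
WWWWWWWWW
WWWWWWWWW
WWKWWWWWW
WWWWWKKKW
WWWWWKKWW
WWWWWWWWW
WWWWWWWWW
After op 6 paint(1,0,W):
WWWWWWWWW
WWWWWWWWW
WWKWWWWWW
WWWWWKKKW
WWWWWKKWW
WWWWWWWWW
WWWWWWWWW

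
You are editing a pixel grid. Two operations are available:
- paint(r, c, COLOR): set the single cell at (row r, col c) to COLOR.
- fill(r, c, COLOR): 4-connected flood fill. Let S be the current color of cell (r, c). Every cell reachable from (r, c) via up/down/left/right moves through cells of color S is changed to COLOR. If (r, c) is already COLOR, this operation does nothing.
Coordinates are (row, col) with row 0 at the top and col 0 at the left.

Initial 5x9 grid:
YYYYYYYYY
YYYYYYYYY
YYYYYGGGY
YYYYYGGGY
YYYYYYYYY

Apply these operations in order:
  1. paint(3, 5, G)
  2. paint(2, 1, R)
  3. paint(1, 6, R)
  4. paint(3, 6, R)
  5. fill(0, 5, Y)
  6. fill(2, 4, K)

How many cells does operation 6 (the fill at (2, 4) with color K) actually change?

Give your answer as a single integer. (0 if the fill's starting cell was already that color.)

After op 1 paint(3,5,G):
YYYYYYYYY
YYYYYYYYY
YYYYYGGGY
YYYYYGGGY
YYYYYYYYY
After op 2 paint(2,1,R):
YYYYYYYYY
YYYYYYYYY
YRYYYGGGY
YYYYYGGGY
YYYYYYYYY
After op 3 paint(1,6,R):
YYYYYYYYY
YYYYYYRYY
YRYYYGGGY
YYYYYGGGY
YYYYYYYYY
After op 4 paint(3,6,R):
YYYYYYYYY
YYYYYYRYY
YRYYYGGGY
YYYYYGRGY
YYYYYYYYY
After op 5 fill(0,5,Y) [0 cells changed]:
YYYYYYYYY
YYYYYYRYY
YRYYYGGGY
YYYYYGRGY
YYYYYYYYY
After op 6 fill(2,4,K) [37 cells changed]:
KKKKKKKKK
KKKKKKRKK
KRKKKGGGK
KKKKKGRGK
KKKKKKKKK

Answer: 37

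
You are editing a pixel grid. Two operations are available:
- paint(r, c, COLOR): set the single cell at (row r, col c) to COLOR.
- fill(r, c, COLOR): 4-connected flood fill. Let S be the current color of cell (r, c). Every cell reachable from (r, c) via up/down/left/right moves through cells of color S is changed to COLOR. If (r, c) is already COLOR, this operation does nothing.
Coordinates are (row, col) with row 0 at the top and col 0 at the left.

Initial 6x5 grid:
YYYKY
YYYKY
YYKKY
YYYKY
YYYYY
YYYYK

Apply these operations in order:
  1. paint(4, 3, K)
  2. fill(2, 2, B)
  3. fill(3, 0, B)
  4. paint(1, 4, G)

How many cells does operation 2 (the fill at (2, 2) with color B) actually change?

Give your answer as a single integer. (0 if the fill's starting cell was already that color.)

Answer: 6

Derivation:
After op 1 paint(4,3,K):
YYYKY
YYYKY
YYKKY
YYYKY
YYYKY
YYYYK
After op 2 fill(2,2,B) [6 cells changed]:
YYYBY
YYYBY
YYBBY
YYYBY
YYYBY
YYYYK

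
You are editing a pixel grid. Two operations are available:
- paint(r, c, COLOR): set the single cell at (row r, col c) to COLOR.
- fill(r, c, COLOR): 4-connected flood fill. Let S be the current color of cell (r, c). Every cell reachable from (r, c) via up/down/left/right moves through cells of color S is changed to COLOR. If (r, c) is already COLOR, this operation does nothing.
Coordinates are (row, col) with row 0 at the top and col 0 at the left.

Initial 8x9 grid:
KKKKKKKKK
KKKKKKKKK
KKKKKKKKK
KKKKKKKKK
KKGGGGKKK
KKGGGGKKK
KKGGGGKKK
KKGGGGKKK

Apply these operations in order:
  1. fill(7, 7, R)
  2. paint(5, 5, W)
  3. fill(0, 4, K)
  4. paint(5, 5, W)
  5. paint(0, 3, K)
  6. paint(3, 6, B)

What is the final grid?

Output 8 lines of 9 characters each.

After op 1 fill(7,7,R) [56 cells changed]:
RRRRRRRRR
RRRRRRRRR
RRRRRRRRR
RRRRRRRRR
RRGGGGRRR
RRGGGGRRR
RRGGGGRRR
RRGGGGRRR
After op 2 paint(5,5,W):
RRRRRRRRR
RRRRRRRRR
RRRRRRRRR
RRRRRRRRR
RRGGGGRRR
RRGGGWRRR
RRGGGGRRR
RRGGGGRRR
After op 3 fill(0,4,K) [56 cells changed]:
KKKKKKKKK
KKKKKKKKK
KKKKKKKKK
KKKKKKKKK
KKGGGGKKK
KKGGGWKKK
KKGGGGKKK
KKGGGGKKK
After op 4 paint(5,5,W):
KKKKKKKKK
KKKKKKKKK
KKKKKKKKK
KKKKKKKKK
KKGGGGKKK
KKGGGWKKK
KKGGGGKKK
KKGGGGKKK
After op 5 paint(0,3,K):
KKKKKKKKK
KKKKKKKKK
KKKKKKKKK
KKKKKKKKK
KKGGGGKKK
KKGGGWKKK
KKGGGGKKK
KKGGGGKKK
After op 6 paint(3,6,B):
KKKKKKKKK
KKKKKKKKK
KKKKKKKKK
KKKKKKBKK
KKGGGGKKK
KKGGGWKKK
KKGGGGKKK
KKGGGGKKK

Answer: KKKKKKKKK
KKKKKKKKK
KKKKKKKKK
KKKKKKBKK
KKGGGGKKK
KKGGGWKKK
KKGGGGKKK
KKGGGGKKK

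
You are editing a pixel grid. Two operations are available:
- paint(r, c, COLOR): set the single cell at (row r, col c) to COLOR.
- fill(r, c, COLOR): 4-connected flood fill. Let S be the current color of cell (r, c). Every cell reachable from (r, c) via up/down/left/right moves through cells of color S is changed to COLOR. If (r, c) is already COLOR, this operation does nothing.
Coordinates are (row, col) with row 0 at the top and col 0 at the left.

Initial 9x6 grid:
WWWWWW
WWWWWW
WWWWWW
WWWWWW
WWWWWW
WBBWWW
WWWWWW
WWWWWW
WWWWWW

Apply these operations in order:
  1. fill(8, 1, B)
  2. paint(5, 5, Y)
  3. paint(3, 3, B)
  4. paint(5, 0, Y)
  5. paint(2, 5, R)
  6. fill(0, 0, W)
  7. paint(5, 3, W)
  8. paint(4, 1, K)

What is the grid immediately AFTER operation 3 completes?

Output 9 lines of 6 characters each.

After op 1 fill(8,1,B) [52 cells changed]:
BBBBBB
BBBBBB
BBBBBB
BBBBBB
BBBBBB
BBBBBB
BBBBBB
BBBBBB
BBBBBB
After op 2 paint(5,5,Y):
BBBBBB
BBBBBB
BBBBBB
BBBBBB
BBBBBB
BBBBBY
BBBBBB
BBBBBB
BBBBBB
After op 3 paint(3,3,B):
BBBBBB
BBBBBB
BBBBBB
BBBBBB
BBBBBB
BBBBBY
BBBBBB
BBBBBB
BBBBBB

Answer: BBBBBB
BBBBBB
BBBBBB
BBBBBB
BBBBBB
BBBBBY
BBBBBB
BBBBBB
BBBBBB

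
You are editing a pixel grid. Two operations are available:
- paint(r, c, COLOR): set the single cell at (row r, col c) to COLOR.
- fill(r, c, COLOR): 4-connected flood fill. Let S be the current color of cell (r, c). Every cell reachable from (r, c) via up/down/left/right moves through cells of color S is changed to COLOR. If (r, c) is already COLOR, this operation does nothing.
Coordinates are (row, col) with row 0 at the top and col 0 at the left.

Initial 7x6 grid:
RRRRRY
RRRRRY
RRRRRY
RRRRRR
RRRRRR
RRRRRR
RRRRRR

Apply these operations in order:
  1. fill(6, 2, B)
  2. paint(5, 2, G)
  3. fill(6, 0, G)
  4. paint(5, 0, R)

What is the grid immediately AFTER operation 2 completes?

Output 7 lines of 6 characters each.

Answer: BBBBBY
BBBBBY
BBBBBY
BBBBBB
BBBBBB
BBGBBB
BBBBBB

Derivation:
After op 1 fill(6,2,B) [39 cells changed]:
BBBBBY
BBBBBY
BBBBBY
BBBBBB
BBBBBB
BBBBBB
BBBBBB
After op 2 paint(5,2,G):
BBBBBY
BBBBBY
BBBBBY
BBBBBB
BBBBBB
BBGBBB
BBBBBB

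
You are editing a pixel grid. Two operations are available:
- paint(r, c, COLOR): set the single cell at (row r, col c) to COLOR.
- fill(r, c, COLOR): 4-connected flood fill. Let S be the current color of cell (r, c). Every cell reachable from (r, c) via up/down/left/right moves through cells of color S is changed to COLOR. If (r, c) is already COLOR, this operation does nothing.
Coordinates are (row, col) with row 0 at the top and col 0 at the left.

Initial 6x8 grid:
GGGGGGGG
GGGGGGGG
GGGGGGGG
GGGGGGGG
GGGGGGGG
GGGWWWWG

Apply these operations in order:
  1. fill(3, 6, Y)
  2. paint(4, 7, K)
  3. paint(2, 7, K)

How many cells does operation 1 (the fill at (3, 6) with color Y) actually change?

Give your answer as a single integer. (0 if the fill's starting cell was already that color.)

Answer: 44

Derivation:
After op 1 fill(3,6,Y) [44 cells changed]:
YYYYYYYY
YYYYYYYY
YYYYYYYY
YYYYYYYY
YYYYYYYY
YYYWWWWY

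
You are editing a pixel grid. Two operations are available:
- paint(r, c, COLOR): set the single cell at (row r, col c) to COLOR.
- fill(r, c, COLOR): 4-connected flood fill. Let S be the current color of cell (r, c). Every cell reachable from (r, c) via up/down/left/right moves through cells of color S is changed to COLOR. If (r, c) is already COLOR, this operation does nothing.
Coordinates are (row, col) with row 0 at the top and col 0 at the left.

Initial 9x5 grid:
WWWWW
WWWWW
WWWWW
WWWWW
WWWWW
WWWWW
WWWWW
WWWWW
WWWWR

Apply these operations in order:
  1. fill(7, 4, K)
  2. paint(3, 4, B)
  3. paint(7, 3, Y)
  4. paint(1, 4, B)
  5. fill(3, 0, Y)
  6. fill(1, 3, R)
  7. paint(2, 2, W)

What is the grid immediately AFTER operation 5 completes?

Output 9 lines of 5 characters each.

Answer: YYYYY
YYYYB
YYYYY
YYYYB
YYYYY
YYYYY
YYYYY
YYYYY
YYYYR

Derivation:
After op 1 fill(7,4,K) [44 cells changed]:
KKKKK
KKKKK
KKKKK
KKKKK
KKKKK
KKKKK
KKKKK
KKKKK
KKKKR
After op 2 paint(3,4,B):
KKKKK
KKKKK
KKKKK
KKKKB
KKKKK
KKKKK
KKKKK
KKKKK
KKKKR
After op 3 paint(7,3,Y):
KKKKK
KKKKK
KKKKK
KKKKB
KKKKK
KKKKK
KKKKK
KKKYK
KKKKR
After op 4 paint(1,4,B):
KKKKK
KKKKB
KKKKK
KKKKB
KKKKK
KKKKK
KKKKK
KKKYK
KKKKR
After op 5 fill(3,0,Y) [41 cells changed]:
YYYYY
YYYYB
YYYYY
YYYYB
YYYYY
YYYYY
YYYYY
YYYYY
YYYYR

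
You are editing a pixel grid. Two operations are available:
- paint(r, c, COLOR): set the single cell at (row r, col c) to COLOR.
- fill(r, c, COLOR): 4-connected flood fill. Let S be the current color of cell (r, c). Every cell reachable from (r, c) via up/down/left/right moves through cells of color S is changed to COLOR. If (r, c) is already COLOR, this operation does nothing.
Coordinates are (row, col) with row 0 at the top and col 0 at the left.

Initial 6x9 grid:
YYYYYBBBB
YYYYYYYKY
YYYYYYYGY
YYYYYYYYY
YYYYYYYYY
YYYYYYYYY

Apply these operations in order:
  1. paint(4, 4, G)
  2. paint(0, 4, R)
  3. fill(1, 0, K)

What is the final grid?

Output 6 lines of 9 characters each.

Answer: KKKKRBBBB
KKKKKKKKK
KKKKKKKGK
KKKKKKKKK
KKKKGKKKK
KKKKKKKKK

Derivation:
After op 1 paint(4,4,G):
YYYYYBBBB
YYYYYYYKY
YYYYYYYGY
YYYYYYYYY
YYYYGYYYY
YYYYYYYYY
After op 2 paint(0,4,R):
YYYYRBBBB
YYYYYYYKY
YYYYYYYGY
YYYYYYYYY
YYYYGYYYY
YYYYYYYYY
After op 3 fill(1,0,K) [46 cells changed]:
KKKKRBBBB
KKKKKKKKK
KKKKKKKGK
KKKKKKKKK
KKKKGKKKK
KKKKKKKKK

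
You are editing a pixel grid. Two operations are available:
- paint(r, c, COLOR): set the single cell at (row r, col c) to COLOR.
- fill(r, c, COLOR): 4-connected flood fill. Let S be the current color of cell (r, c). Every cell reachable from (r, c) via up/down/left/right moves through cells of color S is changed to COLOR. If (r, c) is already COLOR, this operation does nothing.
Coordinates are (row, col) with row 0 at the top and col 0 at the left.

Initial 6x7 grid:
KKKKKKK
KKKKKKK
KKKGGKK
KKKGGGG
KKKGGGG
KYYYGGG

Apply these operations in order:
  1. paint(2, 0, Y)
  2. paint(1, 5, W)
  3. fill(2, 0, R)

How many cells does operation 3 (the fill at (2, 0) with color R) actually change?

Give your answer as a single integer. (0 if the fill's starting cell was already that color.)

Answer: 1

Derivation:
After op 1 paint(2,0,Y):
KKKKKKK
KKKKKKK
YKKGGKK
KKKGGGG
KKKGGGG
KYYYGGG
After op 2 paint(1,5,W):
KKKKKKK
KKKKKWK
YKKGGKK
KKKGGGG
KKKGGGG
KYYYGGG
After op 3 fill(2,0,R) [1 cells changed]:
KKKKKKK
KKKKKWK
RKKGGKK
KKKGGGG
KKKGGGG
KYYYGGG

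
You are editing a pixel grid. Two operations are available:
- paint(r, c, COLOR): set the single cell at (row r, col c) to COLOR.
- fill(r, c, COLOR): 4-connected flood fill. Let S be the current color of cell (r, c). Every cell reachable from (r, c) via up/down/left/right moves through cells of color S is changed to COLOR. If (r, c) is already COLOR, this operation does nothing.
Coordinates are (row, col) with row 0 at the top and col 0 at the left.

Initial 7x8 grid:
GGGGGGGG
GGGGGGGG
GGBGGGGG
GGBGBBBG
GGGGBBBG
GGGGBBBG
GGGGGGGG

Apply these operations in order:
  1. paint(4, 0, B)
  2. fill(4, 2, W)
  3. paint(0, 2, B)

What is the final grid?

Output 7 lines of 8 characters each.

After op 1 paint(4,0,B):
GGGGGGGG
GGGGGGGG
GGBGGGGG
GGBGBBBG
BGGGBBBG
GGGGBBBG
GGGGGGGG
After op 2 fill(4,2,W) [44 cells changed]:
WWWWWWWW
WWWWWWWW
WWBWWWWW
WWBWBBBW
BWWWBBBW
WWWWBBBW
WWWWWWWW
After op 3 paint(0,2,B):
WWBWWWWW
WWWWWWWW
WWBWWWWW
WWBWBBBW
BWWWBBBW
WWWWBBBW
WWWWWWWW

Answer: WWBWWWWW
WWWWWWWW
WWBWWWWW
WWBWBBBW
BWWWBBBW
WWWWBBBW
WWWWWWWW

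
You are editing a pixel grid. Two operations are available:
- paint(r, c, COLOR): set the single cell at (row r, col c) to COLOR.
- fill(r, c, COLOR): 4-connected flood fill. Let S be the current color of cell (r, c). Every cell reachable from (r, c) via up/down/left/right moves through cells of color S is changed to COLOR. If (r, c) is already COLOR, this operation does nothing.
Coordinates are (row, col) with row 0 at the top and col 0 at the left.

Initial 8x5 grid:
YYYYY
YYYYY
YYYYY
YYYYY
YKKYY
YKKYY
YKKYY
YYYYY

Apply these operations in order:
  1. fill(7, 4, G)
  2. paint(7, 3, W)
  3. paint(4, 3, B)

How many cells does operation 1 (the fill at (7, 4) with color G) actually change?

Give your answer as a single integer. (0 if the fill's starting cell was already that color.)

Answer: 34

Derivation:
After op 1 fill(7,4,G) [34 cells changed]:
GGGGG
GGGGG
GGGGG
GGGGG
GKKGG
GKKGG
GKKGG
GGGGG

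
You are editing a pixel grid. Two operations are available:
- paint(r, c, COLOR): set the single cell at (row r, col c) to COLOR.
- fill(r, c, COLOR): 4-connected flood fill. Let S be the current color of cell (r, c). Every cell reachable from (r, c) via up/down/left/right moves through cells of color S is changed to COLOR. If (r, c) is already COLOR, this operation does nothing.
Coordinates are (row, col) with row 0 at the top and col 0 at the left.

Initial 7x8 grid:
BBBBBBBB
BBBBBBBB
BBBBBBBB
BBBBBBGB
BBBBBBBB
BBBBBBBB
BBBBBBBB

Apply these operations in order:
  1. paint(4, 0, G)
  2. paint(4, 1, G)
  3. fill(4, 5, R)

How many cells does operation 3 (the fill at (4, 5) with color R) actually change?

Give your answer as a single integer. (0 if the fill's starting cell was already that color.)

Answer: 53

Derivation:
After op 1 paint(4,0,G):
BBBBBBBB
BBBBBBBB
BBBBBBBB
BBBBBBGB
GBBBBBBB
BBBBBBBB
BBBBBBBB
After op 2 paint(4,1,G):
BBBBBBBB
BBBBBBBB
BBBBBBBB
BBBBBBGB
GGBBBBBB
BBBBBBBB
BBBBBBBB
After op 3 fill(4,5,R) [53 cells changed]:
RRRRRRRR
RRRRRRRR
RRRRRRRR
RRRRRRGR
GGRRRRRR
RRRRRRRR
RRRRRRRR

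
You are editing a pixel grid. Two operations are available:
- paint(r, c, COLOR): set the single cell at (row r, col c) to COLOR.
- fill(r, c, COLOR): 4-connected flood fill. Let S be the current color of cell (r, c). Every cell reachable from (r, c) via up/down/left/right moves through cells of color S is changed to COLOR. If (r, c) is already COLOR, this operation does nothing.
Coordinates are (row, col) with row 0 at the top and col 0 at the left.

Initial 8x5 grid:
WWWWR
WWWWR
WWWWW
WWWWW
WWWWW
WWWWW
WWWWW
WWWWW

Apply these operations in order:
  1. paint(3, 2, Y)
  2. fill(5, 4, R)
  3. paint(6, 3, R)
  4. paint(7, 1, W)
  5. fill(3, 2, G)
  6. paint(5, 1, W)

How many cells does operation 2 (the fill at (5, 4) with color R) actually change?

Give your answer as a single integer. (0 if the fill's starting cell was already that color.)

After op 1 paint(3,2,Y):
WWWWR
WWWWR
WWWWW
WWYWW
WWWWW
WWWWW
WWWWW
WWWWW
After op 2 fill(5,4,R) [37 cells changed]:
RRRRR
RRRRR
RRRRR
RRYRR
RRRRR
RRRRR
RRRRR
RRRRR

Answer: 37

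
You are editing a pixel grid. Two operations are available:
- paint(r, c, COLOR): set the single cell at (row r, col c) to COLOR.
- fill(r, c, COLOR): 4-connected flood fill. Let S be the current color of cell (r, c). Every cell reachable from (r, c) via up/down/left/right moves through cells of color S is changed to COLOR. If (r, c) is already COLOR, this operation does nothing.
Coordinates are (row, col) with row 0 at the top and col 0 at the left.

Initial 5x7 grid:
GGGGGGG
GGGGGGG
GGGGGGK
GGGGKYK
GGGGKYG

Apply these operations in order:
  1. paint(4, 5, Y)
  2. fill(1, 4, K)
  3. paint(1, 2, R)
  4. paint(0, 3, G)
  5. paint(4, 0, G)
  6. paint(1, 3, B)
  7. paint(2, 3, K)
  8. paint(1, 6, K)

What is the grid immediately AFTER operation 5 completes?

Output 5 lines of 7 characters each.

After op 1 paint(4,5,Y):
GGGGGGG
GGGGGGG
GGGGGGK
GGGGKYK
GGGGKYG
After op 2 fill(1,4,K) [28 cells changed]:
KKKKKKK
KKKKKKK
KKKKKKK
KKKKKYK
KKKKKYG
After op 3 paint(1,2,R):
KKKKKKK
KKRKKKK
KKKKKKK
KKKKKYK
KKKKKYG
After op 4 paint(0,3,G):
KKKGKKK
KKRKKKK
KKKKKKK
KKKKKYK
KKKKKYG
After op 5 paint(4,0,G):
KKKGKKK
KKRKKKK
KKKKKKK
KKKKKYK
GKKKKYG

Answer: KKKGKKK
KKRKKKK
KKKKKKK
KKKKKYK
GKKKKYG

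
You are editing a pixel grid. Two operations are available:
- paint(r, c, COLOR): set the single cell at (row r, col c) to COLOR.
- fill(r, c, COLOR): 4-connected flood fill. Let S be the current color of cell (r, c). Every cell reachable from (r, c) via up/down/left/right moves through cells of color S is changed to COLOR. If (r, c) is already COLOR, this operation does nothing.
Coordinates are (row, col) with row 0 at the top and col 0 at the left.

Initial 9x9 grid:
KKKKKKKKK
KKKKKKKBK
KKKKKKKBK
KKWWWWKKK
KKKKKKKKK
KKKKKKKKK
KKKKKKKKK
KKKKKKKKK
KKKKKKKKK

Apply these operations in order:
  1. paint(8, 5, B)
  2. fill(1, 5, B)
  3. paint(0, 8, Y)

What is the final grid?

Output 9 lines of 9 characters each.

After op 1 paint(8,5,B):
KKKKKKKKK
KKKKKKKBK
KKKKKKKBK
KKWWWWKKK
KKKKKKKKK
KKKKKKKKK
KKKKKKKKK
KKKKKKKKK
KKKKKBKKK
After op 2 fill(1,5,B) [74 cells changed]:
BBBBBBBBB
BBBBBBBBB
BBBBBBBBB
BBWWWWBBB
BBBBBBBBB
BBBBBBBBB
BBBBBBBBB
BBBBBBBBB
BBBBBBBBB
After op 3 paint(0,8,Y):
BBBBBBBBY
BBBBBBBBB
BBBBBBBBB
BBWWWWBBB
BBBBBBBBB
BBBBBBBBB
BBBBBBBBB
BBBBBBBBB
BBBBBBBBB

Answer: BBBBBBBBY
BBBBBBBBB
BBBBBBBBB
BBWWWWBBB
BBBBBBBBB
BBBBBBBBB
BBBBBBBBB
BBBBBBBBB
BBBBBBBBB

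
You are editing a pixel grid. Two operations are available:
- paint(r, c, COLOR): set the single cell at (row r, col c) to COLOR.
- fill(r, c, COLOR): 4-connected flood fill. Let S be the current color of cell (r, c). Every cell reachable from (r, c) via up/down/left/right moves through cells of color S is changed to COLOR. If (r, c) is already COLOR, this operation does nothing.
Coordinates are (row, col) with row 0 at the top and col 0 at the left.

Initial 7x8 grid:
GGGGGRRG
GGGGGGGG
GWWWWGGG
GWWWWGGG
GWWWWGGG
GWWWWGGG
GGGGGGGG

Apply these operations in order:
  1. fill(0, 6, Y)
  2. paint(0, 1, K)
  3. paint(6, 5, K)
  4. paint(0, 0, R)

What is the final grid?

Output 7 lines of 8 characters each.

Answer: RKGGGYYG
GGGGGGGG
GWWWWGGG
GWWWWGGG
GWWWWGGG
GWWWWGGG
GGGGGKGG

Derivation:
After op 1 fill(0,6,Y) [2 cells changed]:
GGGGGYYG
GGGGGGGG
GWWWWGGG
GWWWWGGG
GWWWWGGG
GWWWWGGG
GGGGGGGG
After op 2 paint(0,1,K):
GKGGGYYG
GGGGGGGG
GWWWWGGG
GWWWWGGG
GWWWWGGG
GWWWWGGG
GGGGGGGG
After op 3 paint(6,5,K):
GKGGGYYG
GGGGGGGG
GWWWWGGG
GWWWWGGG
GWWWWGGG
GWWWWGGG
GGGGGKGG
After op 4 paint(0,0,R):
RKGGGYYG
GGGGGGGG
GWWWWGGG
GWWWWGGG
GWWWWGGG
GWWWWGGG
GGGGGKGG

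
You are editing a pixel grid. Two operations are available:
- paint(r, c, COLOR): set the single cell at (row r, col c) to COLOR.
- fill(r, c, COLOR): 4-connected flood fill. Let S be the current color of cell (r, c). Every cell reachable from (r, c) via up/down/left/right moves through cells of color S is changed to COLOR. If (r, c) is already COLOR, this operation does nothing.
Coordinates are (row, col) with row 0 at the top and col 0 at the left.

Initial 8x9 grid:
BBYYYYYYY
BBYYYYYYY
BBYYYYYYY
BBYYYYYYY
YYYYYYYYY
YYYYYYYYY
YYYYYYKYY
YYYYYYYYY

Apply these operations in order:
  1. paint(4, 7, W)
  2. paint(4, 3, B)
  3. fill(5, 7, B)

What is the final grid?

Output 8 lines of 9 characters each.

After op 1 paint(4,7,W):
BBYYYYYYY
BBYYYYYYY
BBYYYYYYY
BBYYYYYYY
YYYYYYYWY
YYYYYYYYY
YYYYYYKYY
YYYYYYYYY
After op 2 paint(4,3,B):
BBYYYYYYY
BBYYYYYYY
BBYYYYYYY
BBYYYYYYY
YYYBYYYWY
YYYYYYYYY
YYYYYYKYY
YYYYYYYYY
After op 3 fill(5,7,B) [61 cells changed]:
BBBBBBBBB
BBBBBBBBB
BBBBBBBBB
BBBBBBBBB
BBBBBBBWB
BBBBBBBBB
BBBBBBKBB
BBBBBBBBB

Answer: BBBBBBBBB
BBBBBBBBB
BBBBBBBBB
BBBBBBBBB
BBBBBBBWB
BBBBBBBBB
BBBBBBKBB
BBBBBBBBB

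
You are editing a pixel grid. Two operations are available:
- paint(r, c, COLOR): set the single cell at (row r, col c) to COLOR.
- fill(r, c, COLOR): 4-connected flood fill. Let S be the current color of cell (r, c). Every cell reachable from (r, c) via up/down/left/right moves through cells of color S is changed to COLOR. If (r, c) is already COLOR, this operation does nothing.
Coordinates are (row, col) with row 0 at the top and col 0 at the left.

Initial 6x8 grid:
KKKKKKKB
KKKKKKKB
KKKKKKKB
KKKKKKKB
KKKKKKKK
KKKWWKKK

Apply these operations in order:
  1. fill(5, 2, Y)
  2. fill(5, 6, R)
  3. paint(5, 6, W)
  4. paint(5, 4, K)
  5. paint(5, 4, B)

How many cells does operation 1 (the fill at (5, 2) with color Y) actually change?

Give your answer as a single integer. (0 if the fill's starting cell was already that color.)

After op 1 fill(5,2,Y) [42 cells changed]:
YYYYYYYB
YYYYYYYB
YYYYYYYB
YYYYYYYB
YYYYYYYY
YYYWWYYY

Answer: 42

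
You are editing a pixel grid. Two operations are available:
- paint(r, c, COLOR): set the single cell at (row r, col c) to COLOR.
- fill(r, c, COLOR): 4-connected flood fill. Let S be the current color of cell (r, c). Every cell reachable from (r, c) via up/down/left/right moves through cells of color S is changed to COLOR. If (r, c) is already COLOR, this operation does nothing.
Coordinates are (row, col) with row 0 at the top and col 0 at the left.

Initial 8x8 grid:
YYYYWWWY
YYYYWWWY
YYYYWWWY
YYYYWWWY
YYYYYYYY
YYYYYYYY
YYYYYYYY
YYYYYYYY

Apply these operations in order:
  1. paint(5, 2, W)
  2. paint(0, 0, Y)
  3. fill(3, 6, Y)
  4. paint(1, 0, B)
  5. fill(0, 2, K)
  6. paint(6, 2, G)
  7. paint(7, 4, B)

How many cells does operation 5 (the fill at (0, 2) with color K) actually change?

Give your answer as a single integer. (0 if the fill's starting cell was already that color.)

After op 1 paint(5,2,W):
YYYYWWWY
YYYYWWWY
YYYYWWWY
YYYYWWWY
YYYYYYYY
YYWYYYYY
YYYYYYYY
YYYYYYYY
After op 2 paint(0,0,Y):
YYYYWWWY
YYYYWWWY
YYYYWWWY
YYYYWWWY
YYYYYYYY
YYWYYYYY
YYYYYYYY
YYYYYYYY
After op 3 fill(3,6,Y) [12 cells changed]:
YYYYYYYY
YYYYYYYY
YYYYYYYY
YYYYYYYY
YYYYYYYY
YYWYYYYY
YYYYYYYY
YYYYYYYY
After op 4 paint(1,0,B):
YYYYYYYY
BYYYYYYY
YYYYYYYY
YYYYYYYY
YYYYYYYY
YYWYYYYY
YYYYYYYY
YYYYYYYY
After op 5 fill(0,2,K) [62 cells changed]:
KKKKKKKK
BKKKKKKK
KKKKKKKK
KKKKKKKK
KKKKKKKK
KKWKKKKK
KKKKKKKK
KKKKKKKK

Answer: 62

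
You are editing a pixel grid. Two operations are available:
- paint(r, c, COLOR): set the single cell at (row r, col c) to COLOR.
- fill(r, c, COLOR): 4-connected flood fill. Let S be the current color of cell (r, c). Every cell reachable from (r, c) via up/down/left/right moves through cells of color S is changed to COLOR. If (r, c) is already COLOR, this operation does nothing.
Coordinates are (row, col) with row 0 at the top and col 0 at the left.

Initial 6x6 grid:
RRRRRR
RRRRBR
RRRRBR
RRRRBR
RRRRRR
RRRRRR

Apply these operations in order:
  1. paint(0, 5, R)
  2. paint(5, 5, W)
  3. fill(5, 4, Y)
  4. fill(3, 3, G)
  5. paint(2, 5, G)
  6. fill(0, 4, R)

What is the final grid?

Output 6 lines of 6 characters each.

Answer: RRRRRR
RRRRBR
RRRRBR
RRRRBR
RRRRRR
RRRRRW

Derivation:
After op 1 paint(0,5,R):
RRRRRR
RRRRBR
RRRRBR
RRRRBR
RRRRRR
RRRRRR
After op 2 paint(5,5,W):
RRRRRR
RRRRBR
RRRRBR
RRRRBR
RRRRRR
RRRRRW
After op 3 fill(5,4,Y) [32 cells changed]:
YYYYYY
YYYYBY
YYYYBY
YYYYBY
YYYYYY
YYYYYW
After op 4 fill(3,3,G) [32 cells changed]:
GGGGGG
GGGGBG
GGGGBG
GGGGBG
GGGGGG
GGGGGW
After op 5 paint(2,5,G):
GGGGGG
GGGGBG
GGGGBG
GGGGBG
GGGGGG
GGGGGW
After op 6 fill(0,4,R) [32 cells changed]:
RRRRRR
RRRRBR
RRRRBR
RRRRBR
RRRRRR
RRRRRW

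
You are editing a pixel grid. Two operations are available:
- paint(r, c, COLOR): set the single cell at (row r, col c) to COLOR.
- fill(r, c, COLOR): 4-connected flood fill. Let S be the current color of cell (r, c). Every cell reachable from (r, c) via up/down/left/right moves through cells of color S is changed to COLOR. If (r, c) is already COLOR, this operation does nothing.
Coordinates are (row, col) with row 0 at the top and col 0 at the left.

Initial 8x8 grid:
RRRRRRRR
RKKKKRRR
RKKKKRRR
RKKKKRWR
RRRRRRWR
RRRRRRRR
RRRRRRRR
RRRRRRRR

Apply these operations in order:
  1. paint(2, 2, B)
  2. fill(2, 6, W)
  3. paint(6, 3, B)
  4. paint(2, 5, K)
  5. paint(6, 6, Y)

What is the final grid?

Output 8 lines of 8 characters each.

Answer: WWWWWWWW
WKKKKWWW
WKBKKKWW
WKKKKWWW
WWWWWWWW
WWWWWWWW
WWWBWWYW
WWWWWWWW

Derivation:
After op 1 paint(2,2,B):
RRRRRRRR
RKKKKRRR
RKBKKRRR
RKKKKRWR
RRRRRRWR
RRRRRRRR
RRRRRRRR
RRRRRRRR
After op 2 fill(2,6,W) [50 cells changed]:
WWWWWWWW
WKKKKWWW
WKBKKWWW
WKKKKWWW
WWWWWWWW
WWWWWWWW
WWWWWWWW
WWWWWWWW
After op 3 paint(6,3,B):
WWWWWWWW
WKKKKWWW
WKBKKWWW
WKKKKWWW
WWWWWWWW
WWWWWWWW
WWWBWWWW
WWWWWWWW
After op 4 paint(2,5,K):
WWWWWWWW
WKKKKWWW
WKBKKKWW
WKKKKWWW
WWWWWWWW
WWWWWWWW
WWWBWWWW
WWWWWWWW
After op 5 paint(6,6,Y):
WWWWWWWW
WKKKKWWW
WKBKKKWW
WKKKKWWW
WWWWWWWW
WWWWWWWW
WWWBWWYW
WWWWWWWW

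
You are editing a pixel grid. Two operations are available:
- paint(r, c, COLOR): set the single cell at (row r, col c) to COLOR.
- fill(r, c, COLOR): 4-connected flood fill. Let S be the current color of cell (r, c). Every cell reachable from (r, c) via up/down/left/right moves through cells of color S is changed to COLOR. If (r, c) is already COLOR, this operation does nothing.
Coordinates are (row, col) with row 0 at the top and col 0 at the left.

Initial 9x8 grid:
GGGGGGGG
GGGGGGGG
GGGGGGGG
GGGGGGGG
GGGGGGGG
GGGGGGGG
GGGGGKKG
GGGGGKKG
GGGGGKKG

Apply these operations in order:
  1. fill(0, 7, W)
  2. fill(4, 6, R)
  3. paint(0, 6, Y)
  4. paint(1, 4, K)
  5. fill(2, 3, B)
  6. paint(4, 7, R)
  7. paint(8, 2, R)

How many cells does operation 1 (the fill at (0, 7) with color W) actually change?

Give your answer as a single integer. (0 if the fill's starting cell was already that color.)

After op 1 fill(0,7,W) [66 cells changed]:
WWWWWWWW
WWWWWWWW
WWWWWWWW
WWWWWWWW
WWWWWWWW
WWWWWWWW
WWWWWKKW
WWWWWKKW
WWWWWKKW

Answer: 66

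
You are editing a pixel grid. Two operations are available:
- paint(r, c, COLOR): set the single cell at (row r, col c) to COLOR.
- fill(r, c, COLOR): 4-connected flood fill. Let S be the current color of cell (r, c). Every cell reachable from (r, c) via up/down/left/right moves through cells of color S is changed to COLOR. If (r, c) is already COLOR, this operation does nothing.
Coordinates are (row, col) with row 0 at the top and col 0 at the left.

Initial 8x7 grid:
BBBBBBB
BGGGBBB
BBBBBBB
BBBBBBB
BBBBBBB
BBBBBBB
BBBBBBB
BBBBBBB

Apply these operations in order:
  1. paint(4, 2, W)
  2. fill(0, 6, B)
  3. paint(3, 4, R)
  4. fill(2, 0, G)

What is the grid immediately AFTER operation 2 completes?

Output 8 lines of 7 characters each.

Answer: BBBBBBB
BGGGBBB
BBBBBBB
BBBBBBB
BBWBBBB
BBBBBBB
BBBBBBB
BBBBBBB

Derivation:
After op 1 paint(4,2,W):
BBBBBBB
BGGGBBB
BBBBBBB
BBBBBBB
BBWBBBB
BBBBBBB
BBBBBBB
BBBBBBB
After op 2 fill(0,6,B) [0 cells changed]:
BBBBBBB
BGGGBBB
BBBBBBB
BBBBBBB
BBWBBBB
BBBBBBB
BBBBBBB
BBBBBBB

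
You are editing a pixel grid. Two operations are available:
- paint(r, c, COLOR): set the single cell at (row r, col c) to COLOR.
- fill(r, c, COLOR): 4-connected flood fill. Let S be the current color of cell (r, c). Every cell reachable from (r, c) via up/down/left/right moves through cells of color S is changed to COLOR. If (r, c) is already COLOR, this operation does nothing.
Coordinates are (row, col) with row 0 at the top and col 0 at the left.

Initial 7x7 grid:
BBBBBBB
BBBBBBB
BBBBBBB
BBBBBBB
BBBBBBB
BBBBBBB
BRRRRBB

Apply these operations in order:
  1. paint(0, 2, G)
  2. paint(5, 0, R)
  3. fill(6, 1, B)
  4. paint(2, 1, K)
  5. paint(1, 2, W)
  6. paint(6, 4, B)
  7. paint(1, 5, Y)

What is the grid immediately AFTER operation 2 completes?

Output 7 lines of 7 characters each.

Answer: BBGBBBB
BBBBBBB
BBBBBBB
BBBBBBB
BBBBBBB
RBBBBBB
BRRRRBB

Derivation:
After op 1 paint(0,2,G):
BBGBBBB
BBBBBBB
BBBBBBB
BBBBBBB
BBBBBBB
BBBBBBB
BRRRRBB
After op 2 paint(5,0,R):
BBGBBBB
BBBBBBB
BBBBBBB
BBBBBBB
BBBBBBB
RBBBBBB
BRRRRBB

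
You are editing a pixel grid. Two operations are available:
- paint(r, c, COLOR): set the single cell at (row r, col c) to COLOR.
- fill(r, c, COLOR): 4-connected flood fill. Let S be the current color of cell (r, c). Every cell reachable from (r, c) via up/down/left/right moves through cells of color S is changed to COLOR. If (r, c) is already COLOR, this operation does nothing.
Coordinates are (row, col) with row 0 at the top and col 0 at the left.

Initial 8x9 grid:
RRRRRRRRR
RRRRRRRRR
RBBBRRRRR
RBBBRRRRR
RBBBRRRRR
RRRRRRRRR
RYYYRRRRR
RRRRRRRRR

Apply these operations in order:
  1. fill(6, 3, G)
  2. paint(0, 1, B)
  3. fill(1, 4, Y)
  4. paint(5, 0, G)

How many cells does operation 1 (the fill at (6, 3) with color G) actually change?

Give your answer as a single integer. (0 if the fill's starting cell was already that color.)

Answer: 3

Derivation:
After op 1 fill(6,3,G) [3 cells changed]:
RRRRRRRRR
RRRRRRRRR
RBBBRRRRR
RBBBRRRRR
RBBBRRRRR
RRRRRRRRR
RGGGRRRRR
RRRRRRRRR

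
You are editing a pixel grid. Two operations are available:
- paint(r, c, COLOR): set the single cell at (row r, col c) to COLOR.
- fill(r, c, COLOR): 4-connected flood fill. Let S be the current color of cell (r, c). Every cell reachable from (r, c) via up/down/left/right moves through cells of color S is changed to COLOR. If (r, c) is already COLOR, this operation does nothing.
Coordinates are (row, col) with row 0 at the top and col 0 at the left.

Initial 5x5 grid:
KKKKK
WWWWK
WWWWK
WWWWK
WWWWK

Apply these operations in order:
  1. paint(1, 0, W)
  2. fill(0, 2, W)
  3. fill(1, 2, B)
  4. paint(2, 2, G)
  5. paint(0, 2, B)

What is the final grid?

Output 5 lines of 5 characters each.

Answer: BBBBB
BBBBB
BBGBB
BBBBB
BBBBB

Derivation:
After op 1 paint(1,0,W):
KKKKK
WWWWK
WWWWK
WWWWK
WWWWK
After op 2 fill(0,2,W) [9 cells changed]:
WWWWW
WWWWW
WWWWW
WWWWW
WWWWW
After op 3 fill(1,2,B) [25 cells changed]:
BBBBB
BBBBB
BBBBB
BBBBB
BBBBB
After op 4 paint(2,2,G):
BBBBB
BBBBB
BBGBB
BBBBB
BBBBB
After op 5 paint(0,2,B):
BBBBB
BBBBB
BBGBB
BBBBB
BBBBB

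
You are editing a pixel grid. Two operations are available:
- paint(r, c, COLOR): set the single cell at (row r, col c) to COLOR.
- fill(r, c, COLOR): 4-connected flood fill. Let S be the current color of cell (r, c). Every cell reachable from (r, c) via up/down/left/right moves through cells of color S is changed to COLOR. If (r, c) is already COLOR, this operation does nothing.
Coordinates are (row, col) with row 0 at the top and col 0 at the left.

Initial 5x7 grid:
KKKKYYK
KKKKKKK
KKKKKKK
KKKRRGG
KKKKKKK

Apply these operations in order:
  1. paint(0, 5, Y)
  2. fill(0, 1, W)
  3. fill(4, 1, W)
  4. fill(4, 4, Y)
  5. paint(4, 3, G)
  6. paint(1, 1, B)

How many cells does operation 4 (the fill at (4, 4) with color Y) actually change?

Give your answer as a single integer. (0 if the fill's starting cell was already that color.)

Answer: 29

Derivation:
After op 1 paint(0,5,Y):
KKKKYYK
KKKKKKK
KKKKKKK
KKKRRGG
KKKKKKK
After op 2 fill(0,1,W) [29 cells changed]:
WWWWYYW
WWWWWWW
WWWWWWW
WWWRRGG
WWWWWWW
After op 3 fill(4,1,W) [0 cells changed]:
WWWWYYW
WWWWWWW
WWWWWWW
WWWRRGG
WWWWWWW
After op 4 fill(4,4,Y) [29 cells changed]:
YYYYYYY
YYYYYYY
YYYYYYY
YYYRRGG
YYYYYYY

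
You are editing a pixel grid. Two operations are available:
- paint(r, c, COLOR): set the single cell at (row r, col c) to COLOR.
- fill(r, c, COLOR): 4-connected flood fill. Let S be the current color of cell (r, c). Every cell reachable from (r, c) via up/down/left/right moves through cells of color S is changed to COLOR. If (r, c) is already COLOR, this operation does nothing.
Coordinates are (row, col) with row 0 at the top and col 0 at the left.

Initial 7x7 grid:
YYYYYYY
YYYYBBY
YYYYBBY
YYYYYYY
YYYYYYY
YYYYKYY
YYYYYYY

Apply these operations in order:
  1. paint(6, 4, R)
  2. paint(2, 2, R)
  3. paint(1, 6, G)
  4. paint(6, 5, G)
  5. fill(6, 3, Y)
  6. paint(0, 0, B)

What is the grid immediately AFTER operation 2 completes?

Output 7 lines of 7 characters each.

Answer: YYYYYYY
YYYYBBY
YYRYBBY
YYYYYYY
YYYYYYY
YYYYKYY
YYYYRYY

Derivation:
After op 1 paint(6,4,R):
YYYYYYY
YYYYBBY
YYYYBBY
YYYYYYY
YYYYYYY
YYYYKYY
YYYYRYY
After op 2 paint(2,2,R):
YYYYYYY
YYYYBBY
YYRYBBY
YYYYYYY
YYYYYYY
YYYYKYY
YYYYRYY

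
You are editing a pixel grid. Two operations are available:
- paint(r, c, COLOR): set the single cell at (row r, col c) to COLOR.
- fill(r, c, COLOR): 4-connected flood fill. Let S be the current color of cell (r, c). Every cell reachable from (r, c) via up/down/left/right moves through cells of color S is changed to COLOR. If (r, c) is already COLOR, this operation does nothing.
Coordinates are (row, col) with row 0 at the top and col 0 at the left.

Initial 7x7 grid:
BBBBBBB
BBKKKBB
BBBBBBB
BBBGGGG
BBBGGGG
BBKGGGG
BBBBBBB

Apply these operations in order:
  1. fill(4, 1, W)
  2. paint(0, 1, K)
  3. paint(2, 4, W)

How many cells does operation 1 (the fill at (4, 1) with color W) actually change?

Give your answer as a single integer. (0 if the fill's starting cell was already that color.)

After op 1 fill(4,1,W) [33 cells changed]:
WWWWWWW
WWKKKWW
WWWWWWW
WWWGGGG
WWWGGGG
WWKGGGG
WWWWWWW

Answer: 33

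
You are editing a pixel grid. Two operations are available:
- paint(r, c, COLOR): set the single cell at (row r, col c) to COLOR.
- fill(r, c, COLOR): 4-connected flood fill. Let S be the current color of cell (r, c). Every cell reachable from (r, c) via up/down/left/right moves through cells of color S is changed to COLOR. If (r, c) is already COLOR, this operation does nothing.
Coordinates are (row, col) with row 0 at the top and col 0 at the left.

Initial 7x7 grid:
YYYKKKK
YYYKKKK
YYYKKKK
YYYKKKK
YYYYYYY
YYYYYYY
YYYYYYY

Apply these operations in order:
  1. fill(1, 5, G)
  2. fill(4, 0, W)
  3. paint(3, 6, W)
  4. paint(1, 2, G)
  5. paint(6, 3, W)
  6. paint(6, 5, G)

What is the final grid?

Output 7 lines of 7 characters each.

Answer: WWWGGGG
WWGGGGG
WWWGGGG
WWWGGGW
WWWWWWW
WWWWWWW
WWWWWGW

Derivation:
After op 1 fill(1,5,G) [16 cells changed]:
YYYGGGG
YYYGGGG
YYYGGGG
YYYGGGG
YYYYYYY
YYYYYYY
YYYYYYY
After op 2 fill(4,0,W) [33 cells changed]:
WWWGGGG
WWWGGGG
WWWGGGG
WWWGGGG
WWWWWWW
WWWWWWW
WWWWWWW
After op 3 paint(3,6,W):
WWWGGGG
WWWGGGG
WWWGGGG
WWWGGGW
WWWWWWW
WWWWWWW
WWWWWWW
After op 4 paint(1,2,G):
WWWGGGG
WWGGGGG
WWWGGGG
WWWGGGW
WWWWWWW
WWWWWWW
WWWWWWW
After op 5 paint(6,3,W):
WWWGGGG
WWGGGGG
WWWGGGG
WWWGGGW
WWWWWWW
WWWWWWW
WWWWWWW
After op 6 paint(6,5,G):
WWWGGGG
WWGGGGG
WWWGGGG
WWWGGGW
WWWWWWW
WWWWWWW
WWWWWGW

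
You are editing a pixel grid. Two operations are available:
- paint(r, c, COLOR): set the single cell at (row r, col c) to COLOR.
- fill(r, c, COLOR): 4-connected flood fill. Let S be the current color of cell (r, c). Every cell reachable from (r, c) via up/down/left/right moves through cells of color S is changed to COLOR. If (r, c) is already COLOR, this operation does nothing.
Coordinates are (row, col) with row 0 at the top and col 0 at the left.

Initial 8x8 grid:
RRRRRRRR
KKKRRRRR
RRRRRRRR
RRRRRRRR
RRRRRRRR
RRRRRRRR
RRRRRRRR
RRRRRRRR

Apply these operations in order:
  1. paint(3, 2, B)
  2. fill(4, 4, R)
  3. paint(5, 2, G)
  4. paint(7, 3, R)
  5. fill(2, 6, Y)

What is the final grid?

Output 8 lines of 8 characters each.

After op 1 paint(3,2,B):
RRRRRRRR
KKKRRRRR
RRRRRRRR
RRBRRRRR
RRRRRRRR
RRRRRRRR
RRRRRRRR
RRRRRRRR
After op 2 fill(4,4,R) [0 cells changed]:
RRRRRRRR
KKKRRRRR
RRRRRRRR
RRBRRRRR
RRRRRRRR
RRRRRRRR
RRRRRRRR
RRRRRRRR
After op 3 paint(5,2,G):
RRRRRRRR
KKKRRRRR
RRRRRRRR
RRBRRRRR
RRRRRRRR
RRGRRRRR
RRRRRRRR
RRRRRRRR
After op 4 paint(7,3,R):
RRRRRRRR
KKKRRRRR
RRRRRRRR
RRBRRRRR
RRRRRRRR
RRGRRRRR
RRRRRRRR
RRRRRRRR
After op 5 fill(2,6,Y) [59 cells changed]:
YYYYYYYY
KKKYYYYY
YYYYYYYY
YYBYYYYY
YYYYYYYY
YYGYYYYY
YYYYYYYY
YYYYYYYY

Answer: YYYYYYYY
KKKYYYYY
YYYYYYYY
YYBYYYYY
YYYYYYYY
YYGYYYYY
YYYYYYYY
YYYYYYYY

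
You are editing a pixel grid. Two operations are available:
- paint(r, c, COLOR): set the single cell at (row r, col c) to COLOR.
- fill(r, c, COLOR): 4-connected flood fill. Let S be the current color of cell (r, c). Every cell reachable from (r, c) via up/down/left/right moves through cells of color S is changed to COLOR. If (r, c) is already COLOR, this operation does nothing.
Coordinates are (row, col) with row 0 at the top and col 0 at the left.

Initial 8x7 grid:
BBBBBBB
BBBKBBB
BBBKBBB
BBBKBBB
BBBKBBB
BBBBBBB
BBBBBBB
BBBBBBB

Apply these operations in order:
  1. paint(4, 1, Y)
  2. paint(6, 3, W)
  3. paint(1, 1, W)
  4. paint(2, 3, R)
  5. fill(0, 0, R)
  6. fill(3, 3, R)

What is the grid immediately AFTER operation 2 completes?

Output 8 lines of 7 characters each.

Answer: BBBBBBB
BBBKBBB
BBBKBBB
BBBKBBB
BYBKBBB
BBBBBBB
BBBWBBB
BBBBBBB

Derivation:
After op 1 paint(4,1,Y):
BBBBBBB
BBBKBBB
BBBKBBB
BBBKBBB
BYBKBBB
BBBBBBB
BBBBBBB
BBBBBBB
After op 2 paint(6,3,W):
BBBBBBB
BBBKBBB
BBBKBBB
BBBKBBB
BYBKBBB
BBBBBBB
BBBWBBB
BBBBBBB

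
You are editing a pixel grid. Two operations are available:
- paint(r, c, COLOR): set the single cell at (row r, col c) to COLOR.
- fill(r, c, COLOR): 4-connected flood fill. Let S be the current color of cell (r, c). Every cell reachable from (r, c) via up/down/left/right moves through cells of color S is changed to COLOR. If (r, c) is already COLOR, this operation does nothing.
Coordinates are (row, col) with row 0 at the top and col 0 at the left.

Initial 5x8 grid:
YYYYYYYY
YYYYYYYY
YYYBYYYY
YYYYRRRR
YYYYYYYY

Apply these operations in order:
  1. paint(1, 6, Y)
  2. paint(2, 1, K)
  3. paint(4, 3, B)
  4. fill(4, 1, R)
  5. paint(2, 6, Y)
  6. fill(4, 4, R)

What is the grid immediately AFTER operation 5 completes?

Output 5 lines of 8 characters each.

Answer: RRRRRRRR
RRRRRRRR
RKRBRRYR
RRRRRRRR
RRRBYYYY

Derivation:
After op 1 paint(1,6,Y):
YYYYYYYY
YYYYYYYY
YYYBYYYY
YYYYRRRR
YYYYYYYY
After op 2 paint(2,1,K):
YYYYYYYY
YYYYYYYY
YKYBYYYY
YYYYRRRR
YYYYYYYY
After op 3 paint(4,3,B):
YYYYYYYY
YYYYYYYY
YKYBYYYY
YYYYRRRR
YYYBYYYY
After op 4 fill(4,1,R) [29 cells changed]:
RRRRRRRR
RRRRRRRR
RKRBRRRR
RRRRRRRR
RRRBYYYY
After op 5 paint(2,6,Y):
RRRRRRRR
RRRRRRRR
RKRBRRYR
RRRRRRRR
RRRBYYYY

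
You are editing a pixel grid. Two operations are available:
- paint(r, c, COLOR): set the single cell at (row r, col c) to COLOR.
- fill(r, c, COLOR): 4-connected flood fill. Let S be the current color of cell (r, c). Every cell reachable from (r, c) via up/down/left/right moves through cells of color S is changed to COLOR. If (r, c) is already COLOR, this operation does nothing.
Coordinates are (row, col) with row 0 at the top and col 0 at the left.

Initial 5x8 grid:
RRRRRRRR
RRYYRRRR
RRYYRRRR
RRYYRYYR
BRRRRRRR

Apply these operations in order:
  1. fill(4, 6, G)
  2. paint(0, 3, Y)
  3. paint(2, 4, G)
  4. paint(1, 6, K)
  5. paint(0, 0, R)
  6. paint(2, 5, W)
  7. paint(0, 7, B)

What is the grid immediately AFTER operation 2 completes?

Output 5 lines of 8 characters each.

Answer: GGGYGGGG
GGYYGGGG
GGYYGGGG
GGYYGYYG
BGGGGGGG

Derivation:
After op 1 fill(4,6,G) [31 cells changed]:
GGGGGGGG
GGYYGGGG
GGYYGGGG
GGYYGYYG
BGGGGGGG
After op 2 paint(0,3,Y):
GGGYGGGG
GGYYGGGG
GGYYGGGG
GGYYGYYG
BGGGGGGG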